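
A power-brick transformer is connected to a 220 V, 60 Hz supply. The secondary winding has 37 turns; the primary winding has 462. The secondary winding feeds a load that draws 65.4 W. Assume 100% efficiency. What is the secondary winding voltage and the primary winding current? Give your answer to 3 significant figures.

V_s = V_p × N_s/N_p = 220 × 37/462 = 17.619 V.
I_s = P/V_s = 65.4/17.619 = 3.7119 A.
I_p = I_s × N_s/N_p = 3.7119 × 37/462 = 0.297 A.

V_s ≈ 17.6 V, I_p ≈ 0.297 A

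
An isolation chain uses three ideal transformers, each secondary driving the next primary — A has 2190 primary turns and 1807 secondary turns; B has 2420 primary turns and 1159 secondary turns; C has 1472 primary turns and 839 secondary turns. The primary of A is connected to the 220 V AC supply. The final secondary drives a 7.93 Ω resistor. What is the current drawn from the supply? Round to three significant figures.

I_supply ≈ 1.41 A

Secondary of A: V = 220.00 × 1807/2190 = 181.53 V.
Secondary of B: V = 181.53 × 1159/2420 = 86.937 V.
Secondary of C: V = 86.937 × 839/1472 = 49.552 V.
I_load = 49.552/7.93 = 6.2486 A, so P_out = 49.552 × 6.2486 = 309.63 W.
All ideal ⇒ P_in = P_out, so I_supply = 309.63/220 = 1.41 A.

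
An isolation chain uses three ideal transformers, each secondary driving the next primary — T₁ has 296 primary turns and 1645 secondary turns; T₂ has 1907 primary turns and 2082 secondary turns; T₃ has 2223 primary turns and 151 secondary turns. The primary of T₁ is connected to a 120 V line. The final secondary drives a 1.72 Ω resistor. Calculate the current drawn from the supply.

I_supply ≈ 11.9 A

Secondary of T₁: V = 120.00 × 1645/296 = 666.89 V.
Secondary of T₂: V = 666.89 × 2082/1907 = 728.09 V.
Secondary of T₃: V = 728.09 × 151/2223 = 49.456 V.
I_load = 49.456/1.72 = 28.754 A, so P_out = 49.456 × 28.754 = 1422.1 W.
All ideal ⇒ P_in = P_out, so I_supply = 1422.1/120 = 11.9 A.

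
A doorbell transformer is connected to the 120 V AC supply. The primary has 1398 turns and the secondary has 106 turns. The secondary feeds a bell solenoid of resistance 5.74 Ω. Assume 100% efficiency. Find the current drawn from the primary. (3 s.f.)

I_p ≈ 0.120 A

V_s = V_p × N_s/N_p = 120 × 106/1398 = 9.0987 V.
I_s = V_s/R = 9.0987/5.74 = 1.5851 A.
For an ideal transformer I_p N_p = I_s N_s, so I_p = 1.5851 × 106/1398 = 0.120 A.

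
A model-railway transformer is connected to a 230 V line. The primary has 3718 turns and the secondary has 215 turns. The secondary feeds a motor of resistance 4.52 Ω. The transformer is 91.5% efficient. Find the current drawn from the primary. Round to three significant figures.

V_s = 230 × 215/3718 = 13.300 V.
I_s = V_s/R = 13.300/4.52 = 2.9425 A.
P_out = V_s I_s = 13.300 × 2.9425 = 39.136 W.
P_in = P_out/η = 39.136/0.915 = 42.771 W.
I_p = P_in/V_p = 42.771/230 = 0.186 A.

I_p ≈ 0.186 A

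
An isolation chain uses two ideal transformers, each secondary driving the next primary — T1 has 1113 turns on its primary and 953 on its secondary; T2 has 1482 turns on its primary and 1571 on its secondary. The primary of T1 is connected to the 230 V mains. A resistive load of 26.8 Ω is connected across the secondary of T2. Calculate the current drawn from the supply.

I_supply ≈ 7.07 A

Secondary of T1: V = 230.00 × 953/1113 = 196.94 V.
Secondary of T2: V = 196.94 × 1571/1482 = 208.76 V.
I_load = 208.76/26.8 = 7.7897 A, so P_out = 208.76 × 7.7897 = 1626.2 W.
All ideal ⇒ P_in = P_out, so I_supply = 1626.2/230 = 7.07 A.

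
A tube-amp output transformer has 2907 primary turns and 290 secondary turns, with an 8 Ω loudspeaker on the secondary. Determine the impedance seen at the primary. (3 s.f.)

Z_p ≈ 804 Ω

Z_p = (N_p/N_s)² × Z_s = (2907/290)² × 8 = 804 Ω.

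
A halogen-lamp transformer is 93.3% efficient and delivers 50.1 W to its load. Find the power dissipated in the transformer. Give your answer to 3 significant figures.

P_loss ≈ 3.60 W

P_in = P_out/η = 50.1/0.933 = 53.6977 W.
P_loss = P_in − P_out = 53.6977 − 50.1 = 3.60 W.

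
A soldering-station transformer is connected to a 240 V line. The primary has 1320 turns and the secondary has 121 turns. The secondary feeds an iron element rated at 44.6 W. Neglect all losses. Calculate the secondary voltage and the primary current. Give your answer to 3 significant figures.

V_s ≈ 22.0 V, I_p ≈ 0.186 A

V_s = V_p × N_s/N_p = 240 × 121/1320 = 22.000 V.
I_s = P/V_s = 44.6/22.000 = 2.0273 A.
I_p = I_s × N_s/N_p = 2.0273 × 121/1320 = 0.186 A.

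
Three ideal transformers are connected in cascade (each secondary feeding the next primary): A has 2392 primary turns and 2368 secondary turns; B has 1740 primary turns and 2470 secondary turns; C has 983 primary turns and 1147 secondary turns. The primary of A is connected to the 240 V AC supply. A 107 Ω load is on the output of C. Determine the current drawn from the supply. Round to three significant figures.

After A: V = 240.00 × 2368/2392 = 237.59 V.
After B: V = 237.59 × 2470/1740 = 337.27 V.
After C: V = 337.27 × 1147/983 = 393.54 V.
I_load = 393.54/107 = 3.6779 A, so P_out = 393.54 × 3.6779 = 1447.4 W.
All ideal ⇒ P_in = P_out, so I_supply = 1447.4/240 = 6.03 A.

I_supply ≈ 6.03 A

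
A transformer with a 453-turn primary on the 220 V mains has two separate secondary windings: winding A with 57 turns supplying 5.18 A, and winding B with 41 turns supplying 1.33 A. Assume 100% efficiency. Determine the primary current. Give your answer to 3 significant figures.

V_A = 220 × 57/453 = 27.682 V; V_B = 220 × 41/453 = 19.912 V.
P_out = V_A I_A + V_B I_B = 27.682×5.18 + 19.912×1.33 = 143.39 + 26.483 = 169.88 W.
Ideal ⇒ P_in = P_out, so I_p = P_out/V_p = 169.88/220 = 0.772 A.

I_p ≈ 0.772 A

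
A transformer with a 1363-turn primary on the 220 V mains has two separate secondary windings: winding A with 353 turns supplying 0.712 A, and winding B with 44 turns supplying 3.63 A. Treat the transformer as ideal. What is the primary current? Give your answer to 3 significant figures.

I_p ≈ 0.302 A

V_A = 220 × 353/1363 = 56.977 V; V_B = 220 × 44/1363 = 7.1020 V.
P_out = V_A I_A + V_B I_B = 56.977×0.712 + 7.1020×3.63 = 40.568 + 25.780 = 66.348 W.
Ideal ⇒ P_in = P_out, so I_p = P_out/V_p = 66.348/220 = 0.302 A.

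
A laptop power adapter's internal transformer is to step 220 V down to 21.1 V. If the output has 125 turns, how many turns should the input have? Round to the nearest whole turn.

N_in = 1303 turns

N_in/N_out = V_in/V_out, so N_in = 125 × 220/21.1 = 1303.3 ≈ 1303 turns.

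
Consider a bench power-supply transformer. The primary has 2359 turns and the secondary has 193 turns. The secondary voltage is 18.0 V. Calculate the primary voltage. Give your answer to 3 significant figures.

V_p ≈ 220 V

V_p/V_s = N_p/N_s, so V_p = 18.0 × 2359/193 = 220 V.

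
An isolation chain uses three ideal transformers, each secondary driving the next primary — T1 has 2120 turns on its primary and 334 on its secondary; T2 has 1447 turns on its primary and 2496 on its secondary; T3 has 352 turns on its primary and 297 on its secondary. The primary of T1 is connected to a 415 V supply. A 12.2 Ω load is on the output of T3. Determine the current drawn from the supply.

After T1: V = 415.00 × 334/2120 = 65.382 V.
After T2: V = 65.382 × 2496/1447 = 112.78 V.
After T3: V = 112.78 × 297/352 = 95.159 V.
I_load = 95.159/12.2 = 7.7999 A, so P_out = 95.159 × 7.7999 = 742.23 W.
All ideal ⇒ P_in = P_out, so I_supply = 742.23/415 = 1.79 A.

I_supply ≈ 1.79 A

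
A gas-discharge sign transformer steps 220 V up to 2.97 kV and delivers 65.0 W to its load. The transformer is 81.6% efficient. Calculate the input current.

I_in ≈ 0.362 A

P_in = P_out/η = 65.0/0.816 = 79.657 W.
I_in = P_in/V_in = 79.657/220 = 0.362 A.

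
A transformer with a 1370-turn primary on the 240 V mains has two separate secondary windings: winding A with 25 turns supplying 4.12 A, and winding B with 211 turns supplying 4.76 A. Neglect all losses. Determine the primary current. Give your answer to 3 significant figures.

I_p ≈ 0.808 A

V_A = 240 × 25/1370 = 4.3796 V; V_B = 240 × 211/1370 = 36.964 V.
P_out = V_A I_A + V_B I_B = 4.3796×4.12 + 36.964×4.76 = 18.044 + 175.95 = 193.99 W.
Ideal ⇒ P_in = P_out, so I_p = P_out/V_p = 193.99/240 = 0.808 A.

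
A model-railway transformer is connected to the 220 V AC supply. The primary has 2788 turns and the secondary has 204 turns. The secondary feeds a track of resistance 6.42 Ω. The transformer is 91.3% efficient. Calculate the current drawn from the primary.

I_p ≈ 0.201 A

V_s = 220 × 204/2788 = 16.098 V.
I_s = V_s/R = 16.098/6.42 = 2.5074 A.
P_out = V_s I_s = 16.098 × 2.5074 = 40.363 W.
P_in = P_out/η = 40.363/0.913 = 44.209 W.
I_p = P_in/V_p = 44.209/220 = 0.201 A.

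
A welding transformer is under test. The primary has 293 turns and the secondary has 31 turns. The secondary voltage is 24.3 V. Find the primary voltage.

V_p ≈ 230 V

V_p/V_s = N_p/N_s, so V_p = 24.3 × 293/31 = 230 V.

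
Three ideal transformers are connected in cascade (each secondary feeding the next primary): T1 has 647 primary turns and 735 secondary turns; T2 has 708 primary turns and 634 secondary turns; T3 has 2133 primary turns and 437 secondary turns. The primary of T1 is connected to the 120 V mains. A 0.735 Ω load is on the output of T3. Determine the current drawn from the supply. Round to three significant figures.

I_supply ≈ 7.09 A

Secondary of T1: V = 120.00 × 735/647 = 136.32 V.
Secondary of T2: V = 136.32 × 634/708 = 122.07 V.
Secondary of T3: V = 122.07 × 437/2133 = 25.010 V.
I_load = 25.010/0.735 = 34.027 A, so P_out = 25.010 × 34.027 = 851.01 W.
All ideal ⇒ P_in = P_out, so I_supply = 851.01/120 = 7.09 A.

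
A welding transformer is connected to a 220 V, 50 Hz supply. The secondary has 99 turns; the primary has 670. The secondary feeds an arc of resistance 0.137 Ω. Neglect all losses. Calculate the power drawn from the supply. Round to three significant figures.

P ≈ 7710 W

V_s = V_p × N_s/N_p = 220 × 99/670 = 32.507 V.
I_s = V_s/R = 32.507/0.137 = 237.28 A.
I_p = I_s × N_s/N_p = 237.28 × 99/670 = 35.061 A.
P = V_p I_p = 220 × 35.061 = 7710 W.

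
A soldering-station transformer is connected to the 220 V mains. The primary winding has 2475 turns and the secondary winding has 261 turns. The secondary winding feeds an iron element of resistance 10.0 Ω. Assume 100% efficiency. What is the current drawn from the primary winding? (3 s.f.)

V_s = V_p × N_s/N_p = 220 × 261/2475 = 23.200 V.
I_s = V_s/R = 23.200/10.0 = 2.3200 A.
For an ideal transformer I_p N_p = I_s N_s, so I_p = 2.3200 × 261/2475 = 0.245 A.

I_p ≈ 0.245 A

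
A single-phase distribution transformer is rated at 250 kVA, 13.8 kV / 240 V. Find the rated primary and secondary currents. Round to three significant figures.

I_p ≈ 18.1 A, I_s ≈ 1040 A

I_p = S/V_p = 250000/13800 = 18.1 A.
I_s = S/V_s = 250000/240 = 1040 A.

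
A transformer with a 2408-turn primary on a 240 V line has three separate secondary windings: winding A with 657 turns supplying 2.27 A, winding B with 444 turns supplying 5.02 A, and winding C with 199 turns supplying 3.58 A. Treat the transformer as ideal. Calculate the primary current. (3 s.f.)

V_A = 240 × 657/2408 = 65.482 V; V_B = 240 × 444/2408 = 44.252 V; V_C = 240 × 199/2408 = 19.834 V.
P_out = V_A I_A + V_B I_B + V_C I_C = 65.482×2.27 + 44.252×5.02 + 19.834×3.58 = 148.64 + 222.15 + 71.005 = 441.80 W.
Ideal ⇒ P_in = P_out, so I_p = P_out/V_p = 441.80/240 = 1.84 A.

I_p ≈ 1.84 A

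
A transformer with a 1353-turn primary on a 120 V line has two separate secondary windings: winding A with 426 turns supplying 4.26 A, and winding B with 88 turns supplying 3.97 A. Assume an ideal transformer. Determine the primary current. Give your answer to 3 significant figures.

V_A = 120 × 426/1353 = 37.783 V; V_B = 120 × 88/1353 = 7.8049 V.
P_out = V_A I_A + V_B I_B = 37.783×4.26 + 7.8049×3.97 = 160.95 + 30.985 = 191.94 W.
Ideal ⇒ P_in = P_out, so I_p = P_out/V_p = 191.94/120 = 1.60 A.

I_p ≈ 1.60 A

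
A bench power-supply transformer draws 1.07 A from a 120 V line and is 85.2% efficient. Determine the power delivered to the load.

P_in = V_p I_p = 120 × 1.07 = 128.40 W.
P_out = η P_in = 0.852 × 128.40 = 109 W.

P_out ≈ 109 W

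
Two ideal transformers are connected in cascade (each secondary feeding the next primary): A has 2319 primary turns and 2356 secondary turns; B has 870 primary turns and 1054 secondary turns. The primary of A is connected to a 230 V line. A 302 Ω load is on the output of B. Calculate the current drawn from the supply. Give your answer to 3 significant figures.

I_supply ≈ 1.15 A

After A: V = 230.00 × 2356/2319 = 233.67 V.
After B: V = 233.67 × 1054/870 = 283.09 V.
I_load = 283.09/302 = 0.93738 A, so P_out = 283.09 × 0.93738 = 265.36 W.
All ideal ⇒ P_in = P_out, so I_supply = 265.36/230 = 1.15 A.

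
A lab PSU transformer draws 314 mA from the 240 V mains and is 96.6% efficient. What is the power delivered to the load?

P_out ≈ 72.8 W

P_in = V_p I_p = 240 × 0.314 = 75.360 W.
P_out = η P_in = 0.966 × 75.360 = 72.8 W.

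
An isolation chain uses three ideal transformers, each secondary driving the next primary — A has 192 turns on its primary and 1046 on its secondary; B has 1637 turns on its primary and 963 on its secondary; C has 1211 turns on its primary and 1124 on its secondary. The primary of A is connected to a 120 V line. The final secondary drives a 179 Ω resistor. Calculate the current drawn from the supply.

After A: V = 120.00 × 1046/192 = 653.75 V.
After B: V = 653.75 × 963/1637 = 384.58 V.
After C: V = 384.58 × 1124/1211 = 356.95 V.
I_load = 356.95/179 = 1.9942 A, so P_out = 356.95 × 1.9942 = 711.82 W.
All ideal ⇒ P_in = P_out, so I_supply = 711.82/120 = 5.93 A.

I_supply ≈ 5.93 A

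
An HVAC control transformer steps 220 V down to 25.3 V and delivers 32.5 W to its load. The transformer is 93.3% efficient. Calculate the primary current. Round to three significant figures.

P_in = P_out/η = 32.5/0.933 = 34.834 W.
I_p = P_in/V_p = 34.834/220 = 0.158 A.

I_p ≈ 0.158 A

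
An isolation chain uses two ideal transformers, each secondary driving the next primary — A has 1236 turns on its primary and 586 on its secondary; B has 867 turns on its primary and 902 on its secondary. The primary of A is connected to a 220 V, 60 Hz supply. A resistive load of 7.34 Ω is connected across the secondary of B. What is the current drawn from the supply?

I_supply ≈ 7.29 A

After A: V = 220.00 × 586/1236 = 104.30 V.
After B: V = 104.30 × 902/867 = 108.51 V.
I_load = 108.51/7.34 = 14.784 A, so P_out = 108.51 × 14.784 = 1604.3 W.
All ideal ⇒ P_in = P_out, so I_supply = 1604.3/220 = 7.29 A.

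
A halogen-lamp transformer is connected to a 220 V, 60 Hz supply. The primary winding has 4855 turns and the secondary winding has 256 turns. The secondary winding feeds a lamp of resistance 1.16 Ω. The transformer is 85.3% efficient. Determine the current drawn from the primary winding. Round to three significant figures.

V_s = 220 × 256/4855 = 11.600 V.
I_s = V_s/R = 11.600/1.16 = 10.000 A.
P_out = V_s I_s = 11.600 × 10.000 = 116.01 W.
P_in = P_out/η = 116.01/0.853 = 136.00 W.
I_p = P_in/V_p = 136.00/220 = 0.618 A.

I_p ≈ 0.618 A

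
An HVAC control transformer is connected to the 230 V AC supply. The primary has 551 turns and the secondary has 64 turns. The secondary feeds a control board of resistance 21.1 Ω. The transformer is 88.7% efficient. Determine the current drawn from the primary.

V_s = 230 × 64/551 = 26.715 V.
I_s = V_s/R = 26.715/21.1 = 1.2661 A.
P_out = V_s I_s = 26.715 × 1.2661 = 33.824 W.
P_in = P_out/η = 33.824/0.887 = 38.133 W.
I_p = P_in/V_p = 38.133/230 = 0.166 A.

I_p ≈ 0.166 A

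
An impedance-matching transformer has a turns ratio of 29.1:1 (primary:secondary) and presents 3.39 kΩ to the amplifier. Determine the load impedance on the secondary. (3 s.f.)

Z_s ≈ 4.00 Ω

Z_s = Z_p/(N_p/N_s)² = 3390/29.1² = 4.00 Ω.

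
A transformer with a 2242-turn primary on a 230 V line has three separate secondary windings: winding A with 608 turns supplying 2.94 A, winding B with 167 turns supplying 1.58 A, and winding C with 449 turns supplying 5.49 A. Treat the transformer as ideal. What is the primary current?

I_p ≈ 2.01 A

V_A = 230 × 608/2242 = 62.373 V; V_B = 230 × 167/2242 = 17.132 V; V_C = 230 × 449/2242 = 46.062 V.
P_out = V_A I_A + V_B I_B + V_C I_C = 62.373×2.94 + 17.132×1.58 + 46.062×5.49 = 183.38 + 27.069 + 252.88 = 463.32 W.
Ideal ⇒ P_in = P_out, so I_p = P_out/V_p = 463.32/230 = 2.01 A.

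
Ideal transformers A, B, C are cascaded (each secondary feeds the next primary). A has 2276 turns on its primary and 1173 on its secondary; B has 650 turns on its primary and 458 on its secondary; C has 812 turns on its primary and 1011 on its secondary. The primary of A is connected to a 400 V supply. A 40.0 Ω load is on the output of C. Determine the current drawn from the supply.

After A: V = 400.00 × 1173/2276 = 206.15 V.
After B: V = 206.15 × 458/650 = 145.26 V.
After C: V = 145.26 × 1011/812 = 180.86 V.
I_load = 180.86/40.0 = 4.5214 A, so P_out = 180.86 × 4.5214 = 817.72 W.
All ideal ⇒ P_in = P_out, so I_supply = 817.72/400 = 2.04 A.

I_supply ≈ 2.04 A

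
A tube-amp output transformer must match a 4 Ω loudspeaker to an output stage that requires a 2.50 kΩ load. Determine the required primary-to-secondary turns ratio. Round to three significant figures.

Z_p/Z_s = (N_p/N_s)², so N_p/N_s = √(2500/4) = √625 = 25.0.

N_p/N_s ≈ 25.0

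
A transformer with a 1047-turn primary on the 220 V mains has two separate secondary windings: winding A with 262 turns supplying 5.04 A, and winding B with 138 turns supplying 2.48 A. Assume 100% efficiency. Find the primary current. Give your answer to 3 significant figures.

V_A = 220 × 262/1047 = 55.053 V; V_B = 220 × 138/1047 = 28.997 V.
P_out = V_A I_A + V_B I_B = 55.053×5.04 + 28.997×2.48 = 277.46 + 71.913 = 349.38 W.
Ideal ⇒ P_in = P_out, so I_p = P_out/V_p = 349.38/220 = 1.59 A.

I_p ≈ 1.59 A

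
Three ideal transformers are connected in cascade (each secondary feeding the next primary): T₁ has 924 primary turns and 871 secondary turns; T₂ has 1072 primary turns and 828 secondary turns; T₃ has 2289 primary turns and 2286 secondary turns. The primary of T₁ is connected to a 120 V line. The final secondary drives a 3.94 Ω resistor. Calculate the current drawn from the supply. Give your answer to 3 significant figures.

I_supply ≈ 16.1 A

After T₁: V = 120.00 × 871/924 = 113.12 V.
After T₂: V = 113.12 × 828/1072 = 87.370 V.
After T₃: V = 87.370 × 2286/2289 = 87.256 V.
I_load = 87.256/3.94 = 22.146 A, so P_out = 87.256 × 22.146 = 1932.4 W.
All ideal ⇒ P_in = P_out, so I_supply = 1932.4/120 = 16.1 A.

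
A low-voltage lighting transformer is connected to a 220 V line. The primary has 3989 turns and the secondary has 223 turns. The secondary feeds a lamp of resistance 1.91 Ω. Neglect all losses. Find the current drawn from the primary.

I_p ≈ 0.360 A

V_s = V_p × N_s/N_p = 220 × 223/3989 = 12.299 V.
I_s = V_s/R = 12.299/1.91 = 6.4392 A.
For an ideal transformer I_p N_p = I_s N_s, so I_p = 6.4392 × 223/3989 = 0.360 A.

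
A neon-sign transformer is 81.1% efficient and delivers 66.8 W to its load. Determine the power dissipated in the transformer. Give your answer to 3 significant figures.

P_in = P_out/η = 66.8/0.811 = 82.3674 W.
P_loss = P_in − P_out = 82.3674 − 66.8 = 15.6 W.

P_loss ≈ 15.6 W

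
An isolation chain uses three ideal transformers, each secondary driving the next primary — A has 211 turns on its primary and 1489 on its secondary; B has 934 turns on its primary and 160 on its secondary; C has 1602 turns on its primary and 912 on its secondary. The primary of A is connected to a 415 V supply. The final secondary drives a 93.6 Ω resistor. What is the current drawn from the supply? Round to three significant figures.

After A: V = 415.00 × 1489/211 = 2928.6 V.
After B: V = 2928.6 × 160/934 = 501.69 V.
After C: V = 501.69 × 912/1602 = 285.60 V.
I_load = 285.60/93.6 = 3.0513 A, so P_out = 285.60 × 3.0513 = 871.48 W.
All ideal ⇒ P_in = P_out, so I_supply = 871.48/415 = 2.10 A.

I_supply ≈ 2.10 A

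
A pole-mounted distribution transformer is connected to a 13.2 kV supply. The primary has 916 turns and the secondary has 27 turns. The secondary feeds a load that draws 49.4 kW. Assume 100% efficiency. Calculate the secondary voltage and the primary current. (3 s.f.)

V_s ≈ 389 V, I_p ≈ 3.74 A

V_s = V_p × N_s/N_p = 13200 × 27/916 = 389.08 V.
I_s = P/V_s = 49400/389.08 = 126.97 A.
I_p = I_s × N_s/N_p = 126.97 × 27/916 = 3.74 A.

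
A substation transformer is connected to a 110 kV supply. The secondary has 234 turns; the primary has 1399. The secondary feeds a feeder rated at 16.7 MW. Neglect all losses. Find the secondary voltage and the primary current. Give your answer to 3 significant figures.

V_s = V_p × N_s/N_p = 110000 × 234/1399 = 18399 V.
I_s = P/V_s = 1.67×10^7/18399 = 907.67 A.
I_p = I_s × N_s/N_p = 907.67 × 234/1399 = 152 A.

V_s ≈ 18400 V, I_p ≈ 152 A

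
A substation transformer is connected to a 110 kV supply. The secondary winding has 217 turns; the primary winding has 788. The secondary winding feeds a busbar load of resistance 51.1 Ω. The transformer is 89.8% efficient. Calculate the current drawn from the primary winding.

I_p ≈ 182 A

V_s = 110000 × 217/788 = 30292 V.
I_s = V_s/R = 30292/51.1 = 592.80 A.
P_out = V_s I_s = 30292 × 592.80 = 1.7957×10^7 W.
P_in = P_out/η = 1.7957×10^7/0.898 = 1.9997×10^7 W.
I_p = P_in/V_p = 1.9997×10^7/110000 = 182 A.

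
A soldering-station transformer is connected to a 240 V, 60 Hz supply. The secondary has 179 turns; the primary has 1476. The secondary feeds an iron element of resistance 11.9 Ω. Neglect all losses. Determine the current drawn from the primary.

I_p ≈ 0.297 A

V_s = V_p × N_s/N_p = 240 × 179/1476 = 29.106 V.
I_s = V_s/R = 29.106/11.9 = 2.4459 A.
For an ideal transformer I_p N_p = I_s N_s, so I_p = 2.4459 × 179/1476 = 0.297 A.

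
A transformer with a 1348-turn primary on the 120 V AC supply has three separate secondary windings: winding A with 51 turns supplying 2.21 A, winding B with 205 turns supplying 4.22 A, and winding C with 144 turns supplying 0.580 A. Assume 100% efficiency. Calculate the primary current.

V_A = 120 × 51/1348 = 4.5401 V; V_B = 120 × 205/1348 = 18.249 V; V_C = 120 × 144/1348 = 12.819 V.
P_out = V_A I_A + V_B I_B + V_C I_C = 4.5401×2.21 + 18.249×4.22 + 12.819×0.580 = 10.034 + 77.012 + 7.4350 = 94.480 W.
Ideal ⇒ P_in = P_out, so I_p = P_out/V_p = 94.480/120 = 0.787 A.

I_p ≈ 0.787 A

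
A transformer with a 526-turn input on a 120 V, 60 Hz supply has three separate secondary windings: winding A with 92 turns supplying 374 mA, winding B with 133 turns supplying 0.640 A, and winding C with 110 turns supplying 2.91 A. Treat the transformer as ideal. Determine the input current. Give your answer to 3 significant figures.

I_in ≈ 0.836 A

V_A = 120 × 92/526 = 20.989 V; V_B = 120 × 133/526 = 30.342 V; V_C = 120 × 110/526 = 25.095 V.
P_out = V_A I_A + V_B I_B + V_C I_C = 20.989×0.374 + 30.342×0.640 + 25.095×2.91 = 7.8497 + 19.419 + 73.027 = 100.30 W.
Ideal ⇒ P_in = P_out, so I_in = P_out/V_in = 100.30/120 = 0.836 A.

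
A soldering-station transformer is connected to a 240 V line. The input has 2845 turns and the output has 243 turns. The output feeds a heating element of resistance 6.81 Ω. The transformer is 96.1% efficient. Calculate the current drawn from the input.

V_out = 240 × 243/2845 = 20.499 V.
I_out = V_out/R = 20.499/6.81 = 3.0101 A.
P_out = V_out I_out = 20.499 × 3.0101 = 61.705 W.
P_in = P_out/η = 61.705/0.961 = 64.210 W.
I_in = P_in/V_in = 64.210/240 = 0.268 A.

I_in ≈ 0.268 A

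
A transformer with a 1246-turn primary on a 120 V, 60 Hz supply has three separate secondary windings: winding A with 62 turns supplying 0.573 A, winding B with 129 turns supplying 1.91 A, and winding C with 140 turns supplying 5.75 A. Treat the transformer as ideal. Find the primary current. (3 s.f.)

I_p ≈ 0.872 A

V_A = 120 × 62/1246 = 5.9711 V; V_B = 120 × 129/1246 = 12.424 V; V_C = 120 × 140/1246 = 13.483 V.
P_out = V_A I_A + V_B I_B + V_C I_C = 5.9711×0.573 + 12.424×1.91 + 13.483×5.75 = 3.4214 + 23.729 + 77.528 = 104.68 W.
Ideal ⇒ P_in = P_out, so I_p = P_out/V_p = 104.68/120 = 0.872 A.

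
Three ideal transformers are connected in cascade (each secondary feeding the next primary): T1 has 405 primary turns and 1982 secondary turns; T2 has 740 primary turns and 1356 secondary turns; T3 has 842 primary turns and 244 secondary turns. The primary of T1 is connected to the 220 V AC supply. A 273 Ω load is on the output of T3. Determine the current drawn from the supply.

Secondary of T1: V = 220.00 × 1982/405 = 1076.6 V.
Secondary of T2: V = 1076.6 × 1356/740 = 1972.9 V.
Secondary of T3: V = 1972.9 × 244/842 = 571.71 V.
I_load = 571.71/273 = 2.0942 A, so P_out = 571.71 × 2.0942 = 1197.3 W.
All ideal ⇒ P_in = P_out, so I_supply = 1197.3/220 = 5.44 A.

I_supply ≈ 5.44 A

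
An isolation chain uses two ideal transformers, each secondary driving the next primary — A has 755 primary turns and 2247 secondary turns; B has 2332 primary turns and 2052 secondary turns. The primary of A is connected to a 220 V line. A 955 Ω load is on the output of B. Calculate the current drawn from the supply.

I_supply ≈ 1.58 A

Secondary of A: V = 220.00 × 2247/755 = 654.75 V.
Secondary of B: V = 654.75 × 2052/2332 = 576.14 V.
I_load = 576.14/955 = 0.60329 A, so P_out = 576.14 × 0.60329 = 347.58 W.
All ideal ⇒ P_in = P_out, so I_supply = 347.58/220 = 1.58 A.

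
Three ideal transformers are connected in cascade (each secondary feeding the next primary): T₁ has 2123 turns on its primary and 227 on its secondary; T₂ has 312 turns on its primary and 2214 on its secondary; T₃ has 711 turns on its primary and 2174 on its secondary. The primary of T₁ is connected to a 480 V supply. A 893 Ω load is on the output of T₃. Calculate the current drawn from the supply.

I_supply ≈ 2.89 A

After T₁: V = 480.00 × 227/2123 = 51.324 V.
After T₂: V = 51.324 × 2214/312 = 364.20 V.
After T₃: V = 364.20 × 2174/711 = 1113.6 V.
I_load = 1113.6/893 = 1.2470 A, so P_out = 1113.6 × 1.2470 = 1388.7 W.
All ideal ⇒ P_in = P_out, so I_supply = 1388.7/480 = 2.89 A.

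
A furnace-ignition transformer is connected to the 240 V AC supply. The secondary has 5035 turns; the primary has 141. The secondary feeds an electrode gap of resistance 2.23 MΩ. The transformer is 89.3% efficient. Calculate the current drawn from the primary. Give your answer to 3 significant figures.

V_s = 240 × 5035/141 = 8570.2 V.
I_s = V_s/R = 8570.2/(2.23×10^6) = 0.0038431 A.
P_out = V_s I_s = 8570.2 × 0.0038431 = 32.937 W.
P_in = P_out/η = 32.937/0.893 = 36.883 W.
I_p = P_in/V_p = 36.883/240 = 0.154 A.

I_p ≈ 0.154 A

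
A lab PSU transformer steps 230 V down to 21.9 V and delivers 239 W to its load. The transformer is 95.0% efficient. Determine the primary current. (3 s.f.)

P_in = P_out/η = 239/0.950 = 251.58 W.
I_p = P_in/V_p = 251.58/230 = 1.09 A.

I_p ≈ 1.09 A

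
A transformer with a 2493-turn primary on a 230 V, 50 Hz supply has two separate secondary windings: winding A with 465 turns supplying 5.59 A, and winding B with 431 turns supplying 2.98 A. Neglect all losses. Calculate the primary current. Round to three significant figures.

I_p ≈ 1.56 A

V_A = 230 × 465/2493 = 42.900 V; V_B = 230 × 431/2493 = 39.763 V.
P_out = V_A I_A + V_B I_B = 42.900×5.59 + 39.763×2.98 = 239.81 + 118.49 = 358.31 W.
Ideal ⇒ P_in = P_out, so I_p = P_out/V_p = 358.31/230 = 1.56 A.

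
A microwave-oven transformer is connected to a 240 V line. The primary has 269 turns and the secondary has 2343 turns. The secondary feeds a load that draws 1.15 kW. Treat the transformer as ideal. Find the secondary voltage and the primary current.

V_s = V_p × N_s/N_p = 240 × 2343/269 = 2090.4 V.
I_s = P/V_s = 1150/2090.4 = 0.55013 A.
I_p = I_s × N_s/N_p = 0.55013 × 2343/269 = 4.79 A.

V_s ≈ 2090 V, I_p ≈ 4.79 A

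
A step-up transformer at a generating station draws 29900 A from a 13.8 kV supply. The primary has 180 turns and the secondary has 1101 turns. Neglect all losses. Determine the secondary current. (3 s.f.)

I_s/I_p = N_p/N_s, so I_s = 29900 × 180/1101 = 4890 A.

I_s ≈ 4890 A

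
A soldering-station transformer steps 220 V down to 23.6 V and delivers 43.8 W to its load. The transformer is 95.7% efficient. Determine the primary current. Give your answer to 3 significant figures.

P_in = P_out/η = 43.8/0.957 = 45.768 W.
I_p = P_in/V_p = 45.768/220 = 0.208 A.

I_p ≈ 0.208 A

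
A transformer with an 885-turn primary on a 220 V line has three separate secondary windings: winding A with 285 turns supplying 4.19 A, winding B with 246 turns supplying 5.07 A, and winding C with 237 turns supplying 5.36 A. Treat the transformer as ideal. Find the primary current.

I_p ≈ 4.19 A

V_A = 220 × 285/885 = 70.847 V; V_B = 220 × 246/885 = 61.153 V; V_C = 220 × 237/885 = 58.915 V.
P_out = V_A I_A + V_B I_B + V_C I_C = 70.847×4.19 + 61.153×5.07 + 58.915×5.36 = 296.85 + 310.04 + 315.79 = 922.68 W.
Ideal ⇒ P_in = P_out, so I_p = P_out/V_p = 922.68/220 = 4.19 A.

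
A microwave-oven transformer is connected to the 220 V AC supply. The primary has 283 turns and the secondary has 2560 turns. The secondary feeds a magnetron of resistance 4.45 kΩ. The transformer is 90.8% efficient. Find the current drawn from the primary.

I_p ≈ 4.46 A

V_s = 220 × 2560/283 = 1990.1 V.
I_s = V_s/R = 1990.1/4450 = 0.44721 A.
P_out = V_s I_s = 1990.1 × 0.44721 = 890.00 W.
P_in = P_out/η = 890.00/0.908 = 980.18 W.
I_p = P_in/V_p = 980.18/220 = 4.46 A.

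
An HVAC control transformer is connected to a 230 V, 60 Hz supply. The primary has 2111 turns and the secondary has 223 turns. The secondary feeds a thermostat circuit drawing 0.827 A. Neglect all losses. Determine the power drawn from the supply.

I_p = I_s × N_s/N_p = 0.827 × 223/2111 = 0.087362 A.
P = V_p I_p = 230 × 0.087362 = 20.1 W.

P ≈ 20.1 W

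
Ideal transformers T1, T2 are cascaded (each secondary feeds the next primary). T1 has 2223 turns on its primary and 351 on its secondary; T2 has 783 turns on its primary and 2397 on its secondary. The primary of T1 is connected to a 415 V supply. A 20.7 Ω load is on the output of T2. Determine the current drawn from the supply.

After T1: V = 415.00 × 351/2223 = 65.526 V.
After T2: V = 65.526 × 2397/783 = 200.60 V.
I_load = 200.60/20.7 = 9.6906 A, so P_out = 200.60 × 9.6906 = 1943.9 W.
All ideal ⇒ P_in = P_out, so I_supply = 1943.9/415 = 4.68 A.

I_supply ≈ 4.68 A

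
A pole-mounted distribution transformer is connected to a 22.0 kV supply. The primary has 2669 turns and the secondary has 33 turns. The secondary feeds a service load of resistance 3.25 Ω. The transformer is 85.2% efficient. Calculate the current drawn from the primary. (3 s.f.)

I_p ≈ 1.21 A

V_s = 22000 × 33/2669 = 272.01 V.
I_s = V_s/R = 272.01/3.25 = 83.696 A.
P_out = V_s I_s = 272.01 × 83.696 = 22766 W.
P_in = P_out/η = 22766/0.852 = 26721 W.
I_p = P_in/V_p = 26721/22000 = 1.21 A.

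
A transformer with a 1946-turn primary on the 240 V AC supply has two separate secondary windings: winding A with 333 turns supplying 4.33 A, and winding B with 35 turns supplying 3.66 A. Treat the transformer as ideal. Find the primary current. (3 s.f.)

I_p ≈ 0.807 A

V_A = 240 × 333/1946 = 41.069 V; V_B = 240 × 35/1946 = 4.3165 V.
P_out = V_A I_A + V_B I_B = 41.069×4.33 + 4.3165×3.66 = 177.83 + 15.799 = 193.63 W.
Ideal ⇒ P_in = P_out, so I_p = P_out/V_p = 193.63/240 = 0.807 A.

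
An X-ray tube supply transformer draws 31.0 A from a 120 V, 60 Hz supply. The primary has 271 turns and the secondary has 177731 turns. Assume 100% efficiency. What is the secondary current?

I_s/I_p = N_p/N_s, so I_s = 31.0 × 271/177731 = 0.0473 A.

I_s ≈ 0.0473 A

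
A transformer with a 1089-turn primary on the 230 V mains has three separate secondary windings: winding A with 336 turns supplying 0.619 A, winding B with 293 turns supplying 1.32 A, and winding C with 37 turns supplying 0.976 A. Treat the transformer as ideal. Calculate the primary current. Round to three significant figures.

I_p ≈ 0.579 A

V_A = 230 × 336/1089 = 70.964 V; V_B = 230 × 293/1089 = 61.882 V; V_C = 230 × 37/1089 = 7.8145 V.
P_out = V_A I_A + V_B I_B + V_C I_C = 70.964×0.619 + 61.882×1.32 + 7.8145×0.976 = 43.927 + 81.685 + 7.6270 = 133.24 W.
Ideal ⇒ P_in = P_out, so I_p = P_out/V_p = 133.24/230 = 0.579 A.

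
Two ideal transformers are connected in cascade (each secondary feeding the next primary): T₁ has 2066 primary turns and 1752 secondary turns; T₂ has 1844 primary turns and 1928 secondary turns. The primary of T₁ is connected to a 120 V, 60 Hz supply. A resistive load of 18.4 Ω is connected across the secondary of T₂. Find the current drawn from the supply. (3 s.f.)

After T₁: V = 120.00 × 1752/2066 = 101.76 V.
After T₂: V = 101.76 × 1928/1844 = 106.40 V.
I_load = 106.40/18.4 = 5.7825 A, so P_out = 106.40 × 5.7825 = 615.24 W.
All ideal ⇒ P_in = P_out, so I_supply = 615.24/120 = 5.13 A.

I_supply ≈ 5.13 A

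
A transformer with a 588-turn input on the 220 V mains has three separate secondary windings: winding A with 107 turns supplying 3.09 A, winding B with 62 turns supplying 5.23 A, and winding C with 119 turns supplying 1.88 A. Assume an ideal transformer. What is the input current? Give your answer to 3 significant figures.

I_in ≈ 1.49 A

V_A = 220 × 107/588 = 40.034 V; V_B = 220 × 62/588 = 23.197 V; V_C = 220 × 119/588 = 44.524 V.
P_out = V_A I_A + V_B I_B + V_C I_C = 40.034×3.09 + 23.197×5.23 + 44.524×1.88 = 123.71 + 121.32 + 83.705 = 328.73 W.
Ideal ⇒ P_in = P_out, so I_in = P_out/V_in = 328.73/220 = 1.49 A.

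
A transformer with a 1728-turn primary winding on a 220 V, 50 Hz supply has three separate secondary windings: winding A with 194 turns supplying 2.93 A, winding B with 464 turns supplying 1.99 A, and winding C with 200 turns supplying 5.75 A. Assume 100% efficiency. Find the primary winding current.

I_p ≈ 1.53 A

V_A = 220 × 194/1728 = 24.699 V; V_B = 220 × 464/1728 = 59.074 V; V_C = 220 × 200/1728 = 25.463 V.
P_out = V_A I_A + V_B I_B + V_C I_C = 24.699×2.93 + 59.074×1.99 + 25.463×5.75 = 72.368 + 117.56 + 146.41 = 336.34 W.
Ideal ⇒ P_in = P_out, so I_p = P_out/V_p = 336.34/220 = 1.53 A.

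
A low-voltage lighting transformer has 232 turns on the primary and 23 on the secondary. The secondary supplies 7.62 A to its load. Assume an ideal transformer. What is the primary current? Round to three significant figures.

For an ideal transformer I_p/I_s = N_s/N_p, so I_p = 7.62 × 23/232 = 0.755 A.

I_p ≈ 0.755 A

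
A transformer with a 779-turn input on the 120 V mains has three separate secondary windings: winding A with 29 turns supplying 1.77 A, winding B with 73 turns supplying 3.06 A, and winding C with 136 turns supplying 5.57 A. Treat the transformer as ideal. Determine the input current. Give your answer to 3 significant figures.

V_A = 120 × 29/779 = 4.4673 V; V_B = 120 × 73/779 = 11.245 V; V_C = 120 × 136/779 = 20.950 V.
P_out = V_A I_A + V_B I_B + V_C I_C = 4.4673×1.77 + 11.245×3.06 + 20.950×5.57 = 7.9071 + 34.410 + 116.69 = 159.01 W.
Ideal ⇒ P_in = P_out, so I_in = P_out/V_in = 159.01/120 = 1.33 A.

I_in ≈ 1.33 A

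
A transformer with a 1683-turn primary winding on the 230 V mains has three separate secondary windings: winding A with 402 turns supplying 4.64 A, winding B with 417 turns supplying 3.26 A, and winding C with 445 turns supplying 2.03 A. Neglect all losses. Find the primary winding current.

V_A = 230 × 402/1683 = 54.938 V; V_B = 230 × 417/1683 = 56.988 V; V_C = 230 × 445/1683 = 60.814 V.
P_out = V_A I_A + V_B I_B + V_C I_C = 54.938×4.64 + 56.988×3.26 + 60.814×2.03 = 254.91 + 185.78 + 123.45 = 564.14 W.
Ideal ⇒ P_in = P_out, so I_p = P_out/V_p = 564.14/230 = 2.45 A.

I_p ≈ 2.45 A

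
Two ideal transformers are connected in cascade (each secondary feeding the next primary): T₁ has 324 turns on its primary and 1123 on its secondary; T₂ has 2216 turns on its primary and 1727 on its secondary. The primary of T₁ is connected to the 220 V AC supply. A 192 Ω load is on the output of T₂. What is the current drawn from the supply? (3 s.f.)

Secondary of T₁: V = 220.00 × 1123/324 = 762.53 V.
Secondary of T₂: V = 762.53 × 1727/2216 = 594.26 V.
I_load = 594.26/192 = 3.0951 A, so P_out = 594.26 × 3.0951 = 1839.3 W.
All ideal ⇒ P_in = P_out, so I_supply = 1839.3/220 = 8.36 A.

I_supply ≈ 8.36 A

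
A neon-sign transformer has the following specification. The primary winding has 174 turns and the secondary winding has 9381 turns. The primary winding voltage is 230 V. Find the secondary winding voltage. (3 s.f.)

V_s/V_p = N_s/N_p, so V_s = 230 × 9381/174 = 12400 V.

V_s ≈ 12400 V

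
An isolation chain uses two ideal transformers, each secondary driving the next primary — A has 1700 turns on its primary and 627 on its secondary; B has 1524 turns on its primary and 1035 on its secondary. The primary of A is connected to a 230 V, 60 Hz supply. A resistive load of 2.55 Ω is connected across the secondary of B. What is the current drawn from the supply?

I_supply ≈ 5.66 A

After A: V = 230.00 × 627/1700 = 84.829 V.
After B: V = 84.829 × 1035/1524 = 57.611 V.
I_load = 57.611/2.55 = 22.592 A, so P_out = 57.611 × 22.592 = 1301.6 W.
All ideal ⇒ P_in = P_out, so I_supply = 1301.6/230 = 5.66 A.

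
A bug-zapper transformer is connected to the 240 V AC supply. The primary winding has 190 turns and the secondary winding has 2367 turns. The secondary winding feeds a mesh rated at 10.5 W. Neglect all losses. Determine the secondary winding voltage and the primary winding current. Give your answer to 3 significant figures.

V_s = V_p × N_s/N_p = 240 × 2367/190 = 2989.9 V.
I_s = P/V_s = 10.5/2989.9 = 0.0035118 A.
I_p = I_s × N_s/N_p = 0.0035118 × 2367/190 = 0.0437 A.

V_s ≈ 2990 V, I_p ≈ 0.0437 A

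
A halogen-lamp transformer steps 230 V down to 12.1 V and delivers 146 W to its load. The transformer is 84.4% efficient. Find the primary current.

P_in = P_out/η = 146/0.844 = 172.99 W.
I_p = P_in/V_p = 172.99/230 = 0.752 A.

I_p ≈ 0.752 A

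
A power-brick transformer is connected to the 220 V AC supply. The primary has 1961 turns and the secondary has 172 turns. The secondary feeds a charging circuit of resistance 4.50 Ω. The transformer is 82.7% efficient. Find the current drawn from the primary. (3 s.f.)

I_p ≈ 0.455 A

V_s = 220 × 172/1961 = 19.296 V.
I_s = V_s/R = 19.296/4.50 = 4.2881 A.
P_out = V_s I_s = 19.296 × 4.2881 = 82.744 W.
P_in = P_out/η = 82.744/0.827 = 100.05 W.
I_p = P_in/V_p = 100.05/220 = 0.455 A.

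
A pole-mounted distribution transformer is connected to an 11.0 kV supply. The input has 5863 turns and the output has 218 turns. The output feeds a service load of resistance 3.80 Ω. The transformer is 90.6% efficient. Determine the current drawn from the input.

I_in ≈ 4.42 A

V_out = 11000 × 218/5863 = 409.01 V.
I_out = V_out/R = 409.01/3.80 = 107.63 A.
P_out = V_out I_out = 409.01 × 107.63 = 44023 W.
P_in = P_out/η = 44023/0.906 = 48590 W.
I_in = P_in/V_in = 48590/11000 = 4.42 A.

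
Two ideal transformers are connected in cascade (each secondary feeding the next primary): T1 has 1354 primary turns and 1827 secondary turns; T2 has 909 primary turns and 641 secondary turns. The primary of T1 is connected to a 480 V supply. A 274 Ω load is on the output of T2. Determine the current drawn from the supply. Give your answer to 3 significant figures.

Secondary of T1: V = 480.00 × 1827/1354 = 647.68 V.
Secondary of T2: V = 647.68 × 641/909 = 456.73 V.
I_load = 456.73/274 = 1.6669 A, so P_out = 456.73 × 1.6669 = 761.31 W.
All ideal ⇒ P_in = P_out, so I_supply = 761.31/480 = 1.59 A.

I_supply ≈ 1.59 A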